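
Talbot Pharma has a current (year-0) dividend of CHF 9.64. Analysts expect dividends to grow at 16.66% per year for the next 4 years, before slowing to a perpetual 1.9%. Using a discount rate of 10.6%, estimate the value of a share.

CHF 183.90

Two-stage DDM. Project D₁…D_4 at 0.1666, terminal growth 0.019, discount at r = 0.106.
D_1 = 11.2460
D_2 = 13.1196
D_3 = 15.3053
D_4 = 17.8552
Terminal value at t=4: TV = D_5/(r−g) = 18.1945/(0.106−0.019) = 209.1317
P₀ = 11.2460/(1+0.106)^1 + 13.1196/(1+0.106)^2 + 15.3053/(1+0.106)^3 + 17.8552/(1+0.106)^4 + 209.1317/(1+0.106)^4 = 183.9047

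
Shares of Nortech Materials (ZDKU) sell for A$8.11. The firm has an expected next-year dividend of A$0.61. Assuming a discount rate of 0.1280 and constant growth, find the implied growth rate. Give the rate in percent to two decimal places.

From P₀ = D₁/(r − g), the implied growth is g = r − D₁/P₀.
g = 0.128 − 0.61/8.11 = 0.128 − 0.07522 = 0.05278

5.28%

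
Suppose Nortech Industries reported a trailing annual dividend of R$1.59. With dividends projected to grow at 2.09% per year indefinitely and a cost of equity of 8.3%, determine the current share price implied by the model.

R$26.14

Gordon growth model: P₀ = D₁/(r − g). D₁ = 1.59 × (1 + 0.0209) = 1.6232.
P₀ = 1.6232 / (0.083 − 0.0209) = 1.6232 / 0.0621 = 26.1390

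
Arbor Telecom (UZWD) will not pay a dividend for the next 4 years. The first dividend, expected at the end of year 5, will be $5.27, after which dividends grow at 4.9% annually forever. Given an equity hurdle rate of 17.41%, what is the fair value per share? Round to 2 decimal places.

Deferred-dividend DDM. At t=4 the remaining stream is a growing perpetuity with first payment D_5 = 5.27.
V_4 = D_5/(r−g) = 5.27/(0.1741−0.049) = 42.1263
P₀ = V_4/(1+r)^4 = 42.1263/(1+0.1741)^4 = 22.1683

$22.17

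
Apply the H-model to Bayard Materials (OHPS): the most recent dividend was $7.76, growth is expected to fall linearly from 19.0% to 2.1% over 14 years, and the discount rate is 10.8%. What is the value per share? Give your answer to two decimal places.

H-model: P₀ = D₀[(1+g_L) + H(g_S−g_L)]/(r−g_L), with H = 14/2 = 7.
P₀ = 7.76 × [(1+0.021) + 7×(0.19−0.021)] / (0.108−0.021)
   = 7.76 × 2.2040 / 0.087 = 196.5867

$196.59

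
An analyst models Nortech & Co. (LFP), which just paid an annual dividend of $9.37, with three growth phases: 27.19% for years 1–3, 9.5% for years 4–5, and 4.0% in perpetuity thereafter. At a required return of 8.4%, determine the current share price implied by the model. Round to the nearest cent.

$434.82

Three-stage DDM. Project D₁…D_5; terminal Gordon value at t=5 with g = 0.04; discount at r = 0.084.
D_1 = 11.9177
D_2 = 15.1581
D_3 = 19.2796
D_4 = 21.1112
D_5 = 23.1167
TV_5 = 24.0414/(0.084−0.04) = 546.3959
P₀ = Σ Dₜ/(1+r)ᵗ + TV_5/(1+r)^5 = 434.8217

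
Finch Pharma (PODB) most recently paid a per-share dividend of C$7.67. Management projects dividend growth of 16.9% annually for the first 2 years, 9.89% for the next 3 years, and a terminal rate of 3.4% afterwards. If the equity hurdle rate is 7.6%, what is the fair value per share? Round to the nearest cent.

C$283.13

Three-stage DDM. Project D₁…D_5; terminal Gordon value at t=5 with g = 0.034; discount at r = 0.076.
D_1 = 8.9662
D_2 = 10.4815
D_3 = 11.5181
D_4 = 12.6573
D_5 = 13.9091
TV_5 = 14.3820/(0.076−0.034) = 342.4287
P₀ = Σ Dₜ/(1+r)ᵗ + TV_5/(1+r)^5 = 283.1334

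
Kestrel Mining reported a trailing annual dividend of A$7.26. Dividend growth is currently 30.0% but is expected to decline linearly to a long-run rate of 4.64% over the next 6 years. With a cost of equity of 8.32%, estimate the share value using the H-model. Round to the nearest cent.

A$356.53

H-model: P₀ = D₀[(1+g_L) + H(g_S−g_L)]/(r−g_L), with H = 6/2 = 3.
P₀ = 7.26 × [(1+0.0464) + 3×(0.3−0.0464)] / (0.0832−0.0464)
   = 7.26 × 1.8072 / 0.0368 = 356.5291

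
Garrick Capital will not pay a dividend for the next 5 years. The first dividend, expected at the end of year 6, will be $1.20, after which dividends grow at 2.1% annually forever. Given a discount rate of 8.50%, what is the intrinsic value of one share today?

$12.47

Deferred-dividend DDM. At t=5 the remaining stream is a growing perpetuity with first payment D_6 = 1.20.
V_5 = D_6/(r−g) = 1.20/(0.085−0.021) = 18.7500
P₀ = V_5/(1+r)^5 = 18.7500/(1+0.085)^5 = 12.4696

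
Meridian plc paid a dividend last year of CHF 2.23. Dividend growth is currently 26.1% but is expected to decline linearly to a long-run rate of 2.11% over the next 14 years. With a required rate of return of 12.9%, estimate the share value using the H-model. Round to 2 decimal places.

H-model: P₀ = D₀[(1+g_L) + H(g_S−g_L)]/(r−g_L), with H = 14/2 = 7.
P₀ = 2.23 × [(1+0.0211) + 7×(0.261−0.0211)] / (0.129−0.0211)
   = 2.23 × 2.7004 / 0.1079 = 55.8099

CHF 55.81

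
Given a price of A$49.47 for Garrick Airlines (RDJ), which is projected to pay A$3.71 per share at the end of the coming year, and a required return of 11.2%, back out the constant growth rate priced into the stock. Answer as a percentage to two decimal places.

3.70%

From P₀ = D₁/(r − g), the implied growth is g = r − D₁/P₀.
g = 0.112 − 3.71/49.47 = 0.112 − 0.07499 = 0.03701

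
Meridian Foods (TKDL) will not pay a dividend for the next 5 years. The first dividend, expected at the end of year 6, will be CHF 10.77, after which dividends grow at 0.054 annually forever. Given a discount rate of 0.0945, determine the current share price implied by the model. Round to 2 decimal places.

Deferred-dividend DDM. At t=5 the remaining stream is a growing perpetuity with first payment D_6 = 10.77.
V_5 = D_6/(r−g) = 10.77/(0.0945−0.054) = 265.9259
P₀ = V_5/(1+r)^5 = 265.9259/(1+0.0945)^5 = 169.3097

CHF 169.31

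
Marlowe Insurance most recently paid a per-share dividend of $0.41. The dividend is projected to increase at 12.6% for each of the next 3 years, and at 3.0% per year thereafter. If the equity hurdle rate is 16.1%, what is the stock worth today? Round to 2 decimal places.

$4.10

Two-stage DDM. Project D₁…D_3 at 0.126, terminal growth 0.03, discount at r = 0.161.
D_1 = 0.4617
D_2 = 0.5198
D_3 = 0.5853
Terminal value at t=3: TV = D_4/(r−g) = 0.6029/(0.161−0.03) = 4.6022
P₀ = 0.4617/(1+0.161)^1 + 0.5198/(1+0.161)^2 + 0.5853/(1+0.161)^3 + 4.6022/(1+0.161)^3 = 4.0981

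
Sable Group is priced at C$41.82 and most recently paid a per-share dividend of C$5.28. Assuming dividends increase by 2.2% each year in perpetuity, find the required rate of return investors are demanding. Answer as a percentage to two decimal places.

Rearranging the constant-growth DDM: r = D₁/P₀ + g.
D₁ = 5.28 × (1 + 0.022) = 5.3962.
r = 5.3962 / 41.82 + 0.022 = 0.12903 + 0.022 = 0.15103

15.10%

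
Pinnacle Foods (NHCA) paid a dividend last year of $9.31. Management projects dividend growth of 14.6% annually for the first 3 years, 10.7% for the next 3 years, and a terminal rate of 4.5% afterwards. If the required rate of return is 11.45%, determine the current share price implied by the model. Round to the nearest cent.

Three-stage DDM. Project D₁…D_6; terminal Gordon value at t=6 with g = 0.045; discount at r = 0.1145.
D_1 = 10.6693
D_2 = 12.2270
D_3 = 14.0121
D_4 = 15.5114
D_5 = 17.1711
D_6 = 19.0084
TV_6 = 19.8638/(0.1145−0.045) = 285.8103
P₀ = Σ Dₜ/(1+r)ᵗ + TV_6/(1+r)^6 = 208.6388

$208.64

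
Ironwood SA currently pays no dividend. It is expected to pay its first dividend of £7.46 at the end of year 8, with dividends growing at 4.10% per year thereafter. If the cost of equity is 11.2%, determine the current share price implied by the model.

Deferred-dividend DDM. At t=7 the remaining stream is a growing perpetuity with first payment D_8 = 7.46.
V_7 = D_8/(r−g) = 7.46/(0.112−0.041) = 105.0704
P₀ = V_7/(1+r)^7 = 105.0704/(1+0.112)^7 = 49.9743

£49.97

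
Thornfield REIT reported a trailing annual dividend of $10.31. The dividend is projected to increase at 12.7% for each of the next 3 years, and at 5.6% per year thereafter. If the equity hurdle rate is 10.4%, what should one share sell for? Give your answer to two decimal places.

$273.53

Two-stage DDM. Project D₁…D_3 at 0.127, terminal growth 0.056, discount at r = 0.104.
D_1 = 11.6194
D_2 = 13.0950
D_3 = 14.7581
Terminal value at t=3: TV = D_4/(r−g) = 15.5846/(0.104−0.056) = 324.6782
P₀ = 11.6194/(1+0.104)^1 + 13.0950/(1+0.104)^2 + 14.7581/(1+0.104)^3 + 324.6782/(1+0.104)^3 = 273.5304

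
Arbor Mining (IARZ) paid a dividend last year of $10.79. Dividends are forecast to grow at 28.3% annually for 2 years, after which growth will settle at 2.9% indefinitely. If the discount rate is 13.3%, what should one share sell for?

Two-stage DDM. Project D₁…D_2 at 0.283, terminal growth 0.029, discount at r = 0.133.
D_1 = 13.8436
D_2 = 17.7613
Terminal value at t=2: TV = D_3/(r−g) = 18.2764/(0.133−0.029) = 175.7344
P₀ = 13.8436/(1+0.133)^1 + 17.7613/(1+0.133)^2 + 175.7344/(1+0.133)^2 = 162.9526

$162.95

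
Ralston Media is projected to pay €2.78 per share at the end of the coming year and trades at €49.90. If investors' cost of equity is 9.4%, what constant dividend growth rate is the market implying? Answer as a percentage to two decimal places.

3.83%

From P₀ = D₁/(r − g), the implied growth is g = r − D₁/P₀.
g = 0.094 − 2.78/49.90 = 0.094 − 0.05571 = 0.03829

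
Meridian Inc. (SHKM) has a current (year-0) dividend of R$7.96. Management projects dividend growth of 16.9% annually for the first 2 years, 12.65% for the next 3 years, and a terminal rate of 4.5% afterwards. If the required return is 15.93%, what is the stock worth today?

Three-stage DDM. Project D₁…D_5; terminal Gordon value at t=5 with g = 0.045; discount at r = 0.1593.
D_1 = 9.3052
D_2 = 10.8778
D_3 = 12.2539
D_4 = 13.8040
D_5 = 15.5502
TV_5 = 16.2499/(0.1593−0.045) = 142.1693
P₀ = Σ Dₜ/(1+r)ᵗ + TV_5/(1+r)^5 = 106.9466

R$106.95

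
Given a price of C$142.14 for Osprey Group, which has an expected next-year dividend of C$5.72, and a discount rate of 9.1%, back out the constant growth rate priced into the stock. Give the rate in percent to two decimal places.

From P₀ = D₁/(r − g), the implied growth is g = r − D₁/P₀.
g = 0.091 − 5.72/142.14 = 0.091 − 0.04024 = 0.05076

5.08%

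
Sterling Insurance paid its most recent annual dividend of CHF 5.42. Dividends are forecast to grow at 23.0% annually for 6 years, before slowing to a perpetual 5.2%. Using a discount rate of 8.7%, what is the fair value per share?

Two-stage DDM. Project D₁…D_6 at 0.23, terminal growth 0.052, discount at r = 0.087.
D_1 = 6.6666
D_2 = 8.1999
D_3 = 10.0859
D_4 = 12.4057
D_5 = 15.2590
D_6 = 18.7685
Terminal value at t=6: TV = D_7/(r−g) = 19.7445/(0.087−0.052) = 564.1280
P₀ = 6.6666/(1+0.087)^1 + 8.1999/(1+0.087)^2 + 10.0859/(1+0.087)^3 + 12.4057/(1+0.087)^4 + 15.2590/(1+0.087)^5 + 18.7685/(1+0.087)^6 + 564.1280/(1+0.087)^6 = 393.2239

CHF 393.22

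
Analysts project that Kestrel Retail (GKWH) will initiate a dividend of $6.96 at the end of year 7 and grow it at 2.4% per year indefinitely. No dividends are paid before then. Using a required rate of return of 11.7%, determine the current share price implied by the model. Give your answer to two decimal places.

Deferred-dividend DDM. At t=6 the remaining stream is a growing perpetuity with first payment D_7 = 6.96.
V_6 = D_7/(r−g) = 6.96/(0.117−0.024) = 74.8387
P₀ = V_6/(1+r)^6 = 74.8387/(1+0.117)^6 = 38.5307

$38.53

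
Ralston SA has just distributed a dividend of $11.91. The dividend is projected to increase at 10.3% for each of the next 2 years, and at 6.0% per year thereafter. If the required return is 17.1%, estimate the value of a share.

$122.69

Two-stage DDM. Project D₁…D_2 at 0.103, terminal growth 0.06, discount at r = 0.171.
D_1 = 13.1367
D_2 = 14.4898
Terminal value at t=2: TV = D_3/(r−g) = 15.3592/(0.171−0.06) = 138.3712
P₀ = 13.1367/(1+0.171)^1 + 14.4898/(1+0.171)^2 + 138.3712/(1+0.171)^2 = 122.6948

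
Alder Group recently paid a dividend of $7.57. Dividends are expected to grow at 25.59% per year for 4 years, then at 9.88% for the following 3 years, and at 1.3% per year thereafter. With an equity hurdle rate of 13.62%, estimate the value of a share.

Three-stage DDM. Project D₁…D_7; terminal Gordon value at t=7 with g = 0.013; discount at r = 0.1362.
D_1 = 9.5072
D_2 = 11.9400
D_3 = 14.9955
D_4 = 18.8329
D_5 = 20.6935
D_6 = 22.7381
D_7 = 24.9846
TV_7 = 25.3094/(0.1362−0.013) = 205.4333
P₀ = Σ Dₜ/(1+r)ᵗ + TV_7/(1+r)^7 = 154.8989

$154.90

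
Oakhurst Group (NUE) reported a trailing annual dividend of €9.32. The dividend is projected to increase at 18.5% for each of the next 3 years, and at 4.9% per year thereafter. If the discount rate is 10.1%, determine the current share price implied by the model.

Two-stage DDM. Project D₁…D_3 at 0.185, terminal growth 0.049, discount at r = 0.101.
D_1 = 11.0442
D_2 = 13.0874
D_3 = 15.5085
Terminal value at t=3: TV = D_4/(r−g) = 16.2685/(0.101−0.049) = 312.8550
P₀ = 11.0442/(1+0.101)^1 + 13.0874/(1+0.101)^2 + 15.5085/(1+0.101)^3 + 312.8550/(1+0.101)^3 = 266.8602

€266.86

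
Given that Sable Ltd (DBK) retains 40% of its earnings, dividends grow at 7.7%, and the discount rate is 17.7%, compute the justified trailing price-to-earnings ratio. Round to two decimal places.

6.46

Payout ratio b = 1 − 0.40 = 0.60.
Justified trailing P/E = b(1+g)/(r−g) = 0.60×(1+0.077)/(0.177−0.077) = 6.4620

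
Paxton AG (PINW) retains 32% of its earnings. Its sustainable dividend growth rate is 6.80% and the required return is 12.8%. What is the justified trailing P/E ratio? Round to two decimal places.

Payout ratio b = 1 − 0.32 = 0.68.
Justified trailing P/E = b(1+g)/(r−g) = 0.68×(1+0.068)/(0.128−0.068) = 12.1040

12.10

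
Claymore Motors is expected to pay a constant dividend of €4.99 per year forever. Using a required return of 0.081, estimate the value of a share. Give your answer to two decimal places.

€61.60

Zero-growth DDM (perpetuity): P₀ = D/r = 4.99 / 0.081 = 61.6049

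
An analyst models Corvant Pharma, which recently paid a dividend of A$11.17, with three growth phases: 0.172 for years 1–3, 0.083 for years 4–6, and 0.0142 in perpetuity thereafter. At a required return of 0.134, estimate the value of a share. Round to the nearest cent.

A$160.50

Three-stage DDM. Project D₁…D_6; terminal Gordon value at t=6 with g = 0.0142; discount at r = 0.134.
D_1 = 13.0912
D_2 = 15.3429
D_3 = 17.9819
D_4 = 19.4744
D_5 = 21.0908
D_6 = 22.8413
TV_6 = 23.1657/(0.134−0.0142) = 193.3696
P₀ = Σ Dₜ/(1+r)ᵗ + TV_6/(1+r)^6 = 160.5011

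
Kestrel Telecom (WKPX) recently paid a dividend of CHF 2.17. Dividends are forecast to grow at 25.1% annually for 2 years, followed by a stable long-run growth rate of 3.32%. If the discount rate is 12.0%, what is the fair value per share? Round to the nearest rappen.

CHF 37.36

Two-stage DDM. Project D₁…D_2 at 0.251, terminal growth 0.0332, discount at r = 0.12.
D_1 = 2.7147
D_2 = 3.3961
Terminal value at t=2: TV = D_3/(r−g) = 3.5088/(0.12−0.0332) = 40.4240
P₀ = 2.7147/(1+0.12)^1 + 3.3961/(1+0.12)^2 + 40.4240/(1+0.12)^2 = 37.3569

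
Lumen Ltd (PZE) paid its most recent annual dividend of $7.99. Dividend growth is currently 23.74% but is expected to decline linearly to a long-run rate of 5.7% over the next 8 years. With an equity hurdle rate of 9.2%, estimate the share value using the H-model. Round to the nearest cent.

H-model: P₀ = D₀[(1+g_L) + H(g_S−g_L)]/(r−g_L), with H = 8/2 = 4.
P₀ = 7.99 × [(1+0.057) + 4×(0.2374−0.057)] / (0.092−0.057)
   = 7.99 × 1.7786 / 0.035 = 406.0290

$406.03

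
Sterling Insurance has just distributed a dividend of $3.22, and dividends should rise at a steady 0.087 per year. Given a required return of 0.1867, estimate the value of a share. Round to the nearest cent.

Gordon growth model: P₀ = D₁/(r − g). D₁ = 3.22 × (1 + 0.087) = 3.5001.
P₀ = 3.5001 / (0.1867 − 0.087) = 3.5001 / 0.0997 = 35.1067

$35.11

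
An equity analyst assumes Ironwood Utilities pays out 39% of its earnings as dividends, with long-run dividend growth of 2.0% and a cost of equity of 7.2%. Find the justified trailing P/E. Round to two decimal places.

7.65

Justified trailing P/E = b(1+g)/(r−g) = 0.39×(1+0.02)/(0.072−0.02) = 7.6500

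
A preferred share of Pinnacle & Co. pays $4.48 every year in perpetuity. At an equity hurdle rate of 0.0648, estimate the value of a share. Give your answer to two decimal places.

$69.14

Zero-growth DDM (perpetuity): P₀ = D/r = 4.48 / 0.0648 = 69.1358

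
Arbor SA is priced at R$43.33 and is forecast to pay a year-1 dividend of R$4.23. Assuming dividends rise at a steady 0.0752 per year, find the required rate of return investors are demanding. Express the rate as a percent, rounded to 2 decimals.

Rearranging the constant-growth DDM: r = D₁/P₀ + g.
r = 4.2300 / 43.33 + 0.0752 = 0.09762 + 0.0752 = 0.17282

17.28%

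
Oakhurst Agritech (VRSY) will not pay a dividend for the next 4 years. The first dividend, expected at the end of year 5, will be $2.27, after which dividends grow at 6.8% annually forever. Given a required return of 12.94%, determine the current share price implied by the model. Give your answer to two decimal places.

$22.72

Deferred-dividend DDM. At t=4 the remaining stream is a growing perpetuity with first payment D_5 = 2.27.
V_4 = D_5/(r−g) = 2.27/(0.1294−0.068) = 36.9707
P₀ = V_4/(1+r)^4 = 36.9707/(1+0.1294)^4 = 22.7230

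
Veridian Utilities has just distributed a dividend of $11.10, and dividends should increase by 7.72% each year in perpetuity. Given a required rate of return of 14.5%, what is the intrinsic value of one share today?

$176.36

Gordon growth model: P₀ = D₁/(r − g). D₁ = 11.10 × (1 + 0.0772) = 11.9569.
P₀ = 11.9569 / (0.145 − 0.0772) = 11.9569 / 0.0678 = 176.3558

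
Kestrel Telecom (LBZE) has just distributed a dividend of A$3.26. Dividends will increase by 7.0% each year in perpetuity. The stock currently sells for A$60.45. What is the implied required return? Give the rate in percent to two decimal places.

12.77%

Rearranging the constant-growth DDM: r = D₁/P₀ + g.
D₁ = 3.26 × (1 + 0.07) = 3.4882.
r = 3.4882 / 60.45 + 0.07 = 0.05770 + 0.07 = 0.12770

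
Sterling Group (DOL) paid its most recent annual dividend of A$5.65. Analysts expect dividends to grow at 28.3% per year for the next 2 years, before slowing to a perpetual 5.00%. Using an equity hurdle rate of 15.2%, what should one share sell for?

Two-stage DDM. Project D₁…D_2 at 0.283, terminal growth 0.05, discount at r = 0.152.
D_1 = 7.2489
D_2 = 9.3004
Terminal value at t=2: TV = D_3/(r−g) = 9.7654/(0.152−0.05) = 95.7394
P₀ = 7.2489/(1+0.152)^1 + 9.3004/(1+0.152)^2 + 95.7394/(1+0.152)^2 = 85.4422

A$85.44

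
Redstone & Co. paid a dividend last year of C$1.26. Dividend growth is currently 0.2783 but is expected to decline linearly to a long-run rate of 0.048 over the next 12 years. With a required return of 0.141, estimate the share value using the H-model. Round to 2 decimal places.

C$32.92

H-model: P₀ = D₀[(1+g_L) + H(g_S−g_L)]/(r−g_L), with H = 12/2 = 6.
P₀ = 1.26 × [(1+0.048) + 6×(0.2783−0.048)] / (0.141−0.048)
   = 1.26 × 2.4298 / 0.093 = 32.9199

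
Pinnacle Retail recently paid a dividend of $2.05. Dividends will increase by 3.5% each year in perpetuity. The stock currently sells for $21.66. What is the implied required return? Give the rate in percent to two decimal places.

Rearranging the constant-growth DDM: r = D₁/P₀ + g.
D₁ = 2.05 × (1 + 0.035) = 2.1217.
r = 2.1217 / 21.66 + 0.035 = 0.09796 + 0.035 = 0.13296

13.30%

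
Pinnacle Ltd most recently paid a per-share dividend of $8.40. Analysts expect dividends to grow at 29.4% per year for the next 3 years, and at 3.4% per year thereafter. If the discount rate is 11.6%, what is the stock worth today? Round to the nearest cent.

Two-stage DDM. Project D₁…D_3 at 0.294, terminal growth 0.034, discount at r = 0.116.
D_1 = 10.8696
D_2 = 14.0653
D_3 = 18.2004
Terminal value at t=3: TV = D_4/(r−g) = 18.8193/(0.116−0.034) = 229.5032
P₀ = 10.8696/(1+0.116)^1 + 14.0653/(1+0.116)^2 + 18.2004/(1+0.116)^3 + 229.5032/(1+0.116)^3 = 199.2463

$199.25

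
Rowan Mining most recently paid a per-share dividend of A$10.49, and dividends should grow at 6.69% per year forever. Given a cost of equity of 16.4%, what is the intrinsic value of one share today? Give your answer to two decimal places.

Gordon growth model: P₀ = D₁/(r − g). D₁ = 10.49 × (1 + 0.0669) = 11.1918.
P₀ = 11.1918 / (0.164 − 0.0669) = 11.1918 / 0.0971 = 115.2604

A$115.26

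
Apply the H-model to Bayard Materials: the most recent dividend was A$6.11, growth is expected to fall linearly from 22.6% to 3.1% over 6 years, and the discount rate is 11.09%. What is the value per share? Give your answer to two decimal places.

H-model: P₀ = D₀[(1+g_L) + H(g_S−g_L)]/(r−g_L), with H = 6/2 = 3.
P₀ = 6.11 × [(1+0.031) + 3×(0.226−0.031)] / (0.1109−0.031)
   = 6.11 × 1.6160 / 0.0799 = 123.5765

A$123.58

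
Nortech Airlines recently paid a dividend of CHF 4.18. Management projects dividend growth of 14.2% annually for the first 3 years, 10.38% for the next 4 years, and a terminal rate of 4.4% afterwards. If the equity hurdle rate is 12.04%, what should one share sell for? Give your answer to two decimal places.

CHF 87.07

Three-stage DDM. Project D₁…D_7; terminal Gordon value at t=7 with g = 0.044; discount at r = 0.1204.
D_1 = 4.7736
D_2 = 5.4514
D_3 = 6.2255
D_4 = 6.8717
D_5 = 7.5850
D_6 = 8.3723
D_7 = 9.2414
TV_7 = 9.6480/(0.1204−0.044) = 126.2825
P₀ = Σ Dₜ/(1+r)ᵗ + TV_7/(1+r)^7 = 87.0706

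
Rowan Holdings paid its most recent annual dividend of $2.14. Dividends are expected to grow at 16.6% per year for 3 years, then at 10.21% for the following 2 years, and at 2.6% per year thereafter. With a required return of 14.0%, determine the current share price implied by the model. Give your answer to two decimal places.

$30.33

Three-stage DDM. Project D₁…D_5; terminal Gordon value at t=5 with g = 0.026; discount at r = 0.14.
D_1 = 2.4952
D_2 = 2.9094
D_3 = 3.3924
D_4 = 3.7388
D_5 = 4.1205
TV_5 = 4.2276/(0.14−0.026) = 37.0846
P₀ = Σ Dₜ/(1+r)ᵗ + TV_5/(1+r)^5 = 30.3316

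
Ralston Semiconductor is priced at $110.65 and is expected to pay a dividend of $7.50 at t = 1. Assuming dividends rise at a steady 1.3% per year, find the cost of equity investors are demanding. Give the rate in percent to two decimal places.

8.08%

Rearranging the constant-growth DDM: r = D₁/P₀ + g.
r = 7.5000 / 110.65 + 0.013 = 0.06778 + 0.013 = 0.08078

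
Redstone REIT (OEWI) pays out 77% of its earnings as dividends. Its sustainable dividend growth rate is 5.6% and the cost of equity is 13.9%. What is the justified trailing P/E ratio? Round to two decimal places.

Justified trailing P/E = b(1+g)/(r−g) = 0.77×(1+0.056)/(0.139−0.056) = 9.7966

9.80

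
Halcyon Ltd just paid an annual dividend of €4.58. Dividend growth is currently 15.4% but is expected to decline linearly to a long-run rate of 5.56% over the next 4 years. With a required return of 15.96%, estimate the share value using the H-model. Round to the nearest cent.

H-model: P₀ = D₀[(1+g_L) + H(g_S−g_L)]/(r−g_L), with H = 4/2 = 2.
P₀ = 4.58 × [(1+0.0556) + 2×(0.154−0.0556)] / (0.1596−0.0556)
   = 4.58 × 1.2524 / 0.104 = 55.1538

€55.15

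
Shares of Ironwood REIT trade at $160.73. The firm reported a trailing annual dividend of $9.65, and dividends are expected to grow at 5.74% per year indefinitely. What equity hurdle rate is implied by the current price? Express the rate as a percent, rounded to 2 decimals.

Rearranging the constant-growth DDM: r = D₁/P₀ + g.
D₁ = 9.65 × (1 + 0.0574) = 10.2039.
r = 10.2039 / 160.73 + 0.0574 = 0.06348 + 0.0574 = 0.12088

12.09%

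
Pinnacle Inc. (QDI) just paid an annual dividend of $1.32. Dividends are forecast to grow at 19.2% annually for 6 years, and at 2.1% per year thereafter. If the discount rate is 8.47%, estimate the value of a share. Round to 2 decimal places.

$48.42

Two-stage DDM. Project D₁…D_6 at 0.192, terminal growth 0.021, discount at r = 0.0847.
D_1 = 1.5734
D_2 = 1.8755
D_3 = 2.2356
D_4 = 2.6649
D_5 = 3.1765
D_6 = 3.7864
Terminal value at t=6: TV = D_7/(r−g) = 3.8660/(0.0847−0.021) = 60.6901
P₀ = 1.5734/(1+0.0847)^1 + 1.8755/(1+0.0847)^2 + 2.2356/(1+0.0847)^3 + 2.6649/(1+0.0847)^4 + 3.1765/(1+0.0847)^5 + 3.7864/(1+0.0847)^6 + 60.6901/(1+0.0847)^6 = 48.4231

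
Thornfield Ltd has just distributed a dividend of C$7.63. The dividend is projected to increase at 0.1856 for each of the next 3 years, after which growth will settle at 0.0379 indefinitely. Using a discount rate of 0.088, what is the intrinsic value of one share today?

Two-stage DDM. Project D₁…D_3 at 0.1856, terminal growth 0.0379, discount at r = 0.088.
D_1 = 9.0461
D_2 = 10.7251
D_3 = 12.7157
Terminal value at t=3: TV = D_4/(r−g) = 13.1976/(0.088−0.0379) = 263.4249
P₀ = 9.0461/(1+0.088)^1 + 10.7251/(1+0.088)^2 + 12.7157/(1+0.088)^3 + 263.4249/(1+0.088)^3 = 231.7841

C$231.78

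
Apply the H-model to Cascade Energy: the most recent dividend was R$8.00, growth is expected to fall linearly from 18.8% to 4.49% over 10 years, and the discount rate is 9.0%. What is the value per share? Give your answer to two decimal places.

R$312.27

H-model: P₀ = D₀[(1+g_L) + H(g_S−g_L)]/(r−g_L), with H = 10/2 = 5.
P₀ = 8.00 × [(1+0.0449) + 5×(0.188−0.0449)] / (0.09−0.0449)
   = 8.00 × 1.7604 / 0.0451 = 312.2661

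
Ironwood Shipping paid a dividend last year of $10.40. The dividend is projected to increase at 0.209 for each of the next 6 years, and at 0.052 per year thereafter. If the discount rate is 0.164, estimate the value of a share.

$194.06

Two-stage DDM. Project D₁…D_6 at 0.209, terminal growth 0.052, discount at r = 0.164.
D_1 = 12.5736
D_2 = 15.2015
D_3 = 18.3786
D_4 = 22.2197
D_5 = 26.8636
D_6 = 32.4781
Terminal value at t=6: TV = D_7/(r−g) = 34.1670/(0.164−0.052) = 305.0625
P₀ = 12.5736/(1+0.164)^1 + 15.2015/(1+0.164)^2 + 18.3786/(1+0.164)^3 + 22.2197/(1+0.164)^4 + 26.8636/(1+0.164)^5 + 32.4781/(1+0.164)^6 + 305.0625/(1+0.164)^6 = 194.0598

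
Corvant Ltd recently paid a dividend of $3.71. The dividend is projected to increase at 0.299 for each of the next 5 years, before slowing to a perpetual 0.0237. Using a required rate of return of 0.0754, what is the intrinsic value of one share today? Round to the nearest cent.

$222.78

Two-stage DDM. Project D₁…D_5 at 0.299, terminal growth 0.0237, discount at r = 0.0754.
D_1 = 4.8193
D_2 = 6.2603
D_3 = 8.1321
D_4 = 10.5636
D_5 = 13.7221
Terminal value at t=5: TV = D_6/(r−g) = 14.0473/(0.0754−0.0237) = 271.7076
P₀ = 4.8193/(1+0.0754)^1 + 6.2603/(1+0.0754)^2 + 8.1321/(1+0.0754)^3 + 10.5636/(1+0.0754)^4 + 13.7221/(1+0.0754)^5 + 271.7076/(1+0.0754)^5 = 222.7805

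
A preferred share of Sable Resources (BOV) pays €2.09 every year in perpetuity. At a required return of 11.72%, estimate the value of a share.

Zero-growth DDM (perpetuity): P₀ = D/r = 2.09 / 0.1172 = 17.8328

€17.83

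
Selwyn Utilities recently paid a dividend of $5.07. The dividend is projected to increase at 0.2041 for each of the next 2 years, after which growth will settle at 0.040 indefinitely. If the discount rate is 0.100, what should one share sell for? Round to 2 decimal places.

$116.93

Two-stage DDM. Project D₁…D_2 at 0.2041, terminal growth 0.04, discount at r = 0.1.
D_1 = 6.1048
D_2 = 7.3508
Terminal value at t=2: TV = D_3/(r−g) = 7.6448/(0.1−0.04) = 127.4134
P₀ = 6.1048/(1+0.1)^1 + 7.3508/(1+0.1)^2 + 127.4134/(1+0.1)^2 = 116.9252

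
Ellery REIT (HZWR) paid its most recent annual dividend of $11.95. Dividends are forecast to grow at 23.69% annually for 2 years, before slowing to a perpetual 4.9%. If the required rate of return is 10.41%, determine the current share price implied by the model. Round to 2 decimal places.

$313.91

Two-stage DDM. Project D₁…D_2 at 0.2369, terminal growth 0.049, discount at r = 0.1041.
D_1 = 14.7810
D_2 = 18.2826
Terminal value at t=2: TV = D_3/(r−g) = 19.1784/(0.1041−0.049) = 348.0655
P₀ = 14.7810/(1+0.1041)^1 + 18.2826/(1+0.1041)^2 + 348.0655/(1+0.1041)^2 = 313.9099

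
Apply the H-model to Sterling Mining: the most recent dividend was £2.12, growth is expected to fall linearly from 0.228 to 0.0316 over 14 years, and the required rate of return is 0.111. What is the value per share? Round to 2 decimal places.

£64.25

H-model: P₀ = D₀[(1+g_L) + H(g_S−g_L)]/(r−g_L), with H = 14/2 = 7.
P₀ = 2.12 × [(1+0.0316) + 7×(0.228−0.0316)] / (0.111−0.0316)
   = 2.12 × 2.4064 / 0.0794 = 64.2515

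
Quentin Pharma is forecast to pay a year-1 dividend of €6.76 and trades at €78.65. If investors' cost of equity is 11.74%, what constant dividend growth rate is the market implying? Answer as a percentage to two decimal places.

From P₀ = D₁/(r − g), the implied growth is g = r − D₁/P₀.
g = 0.1174 − 6.76/78.65 = 0.1174 − 0.08595 = 0.03145

3.14%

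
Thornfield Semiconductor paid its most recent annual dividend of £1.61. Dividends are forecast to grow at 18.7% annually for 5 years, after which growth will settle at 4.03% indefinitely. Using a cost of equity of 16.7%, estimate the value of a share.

£22.86

Two-stage DDM. Project D₁…D_5 at 0.187, terminal growth 0.0403, discount at r = 0.167.
D_1 = 1.9111
D_2 = 2.2684
D_3 = 2.6926
D_4 = 3.1962
D_5 = 3.7938
Terminal value at t=5: TV = D_6/(r−g) = 3.9467/(0.167−0.0403) = 31.1502
P₀ = 1.9111/(1+0.167)^1 + 2.2684/(1+0.167)^2 + 2.6926/(1+0.167)^3 + 3.1962/(1+0.167)^4 + 3.7938/(1+0.167)^5 + 31.1502/(1+0.167)^5 = 22.8650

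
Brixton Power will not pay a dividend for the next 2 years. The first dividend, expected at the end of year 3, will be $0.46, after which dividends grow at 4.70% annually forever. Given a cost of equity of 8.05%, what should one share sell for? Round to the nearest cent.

Deferred-dividend DDM. At t=2 the remaining stream is a growing perpetuity with first payment D_3 = 0.46.
V_2 = D_3/(r−g) = 0.46/(0.0805−0.047) = 13.7313
P₀ = V_2/(1+r)^2 = 13.7313/(1+0.0805)^2 = 11.7615

$11.76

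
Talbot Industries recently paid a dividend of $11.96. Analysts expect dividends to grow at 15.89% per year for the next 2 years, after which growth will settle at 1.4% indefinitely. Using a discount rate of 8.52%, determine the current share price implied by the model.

$220.66

Two-stage DDM. Project D₁…D_2 at 0.1589, terminal growth 0.014, discount at r = 0.0852.
D_1 = 13.8604
D_2 = 16.0629
Terminal value at t=2: TV = D_3/(r−g) = 16.2877/(0.0852−0.014) = 228.7605
P₀ = 13.8604/(1+0.0852)^1 + 16.0629/(1+0.0852)^2 + 228.7605/(1+0.0852)^2 = 220.6621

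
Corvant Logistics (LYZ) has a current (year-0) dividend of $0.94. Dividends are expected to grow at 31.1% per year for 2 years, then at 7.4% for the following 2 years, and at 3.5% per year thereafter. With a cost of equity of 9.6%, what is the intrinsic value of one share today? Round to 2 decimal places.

$26.99

Three-stage DDM. Project D₁…D_4; terminal Gordon value at t=4 with g = 0.035; discount at r = 0.096.
D_1 = 1.2323
D_2 = 1.6156
D_3 = 1.7352
D_4 = 1.8636
TV_4 = 1.9288/(0.096−0.035) = 31.6193
P₀ = Σ Dₜ/(1+r)ᵗ + TV_4/(1+r)^4 = 26.9923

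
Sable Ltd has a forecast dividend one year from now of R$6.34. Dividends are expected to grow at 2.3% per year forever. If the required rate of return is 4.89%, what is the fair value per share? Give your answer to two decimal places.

Gordon growth model: P₀ = D₁/(r − g), with D₁ = 6.34 given directly.
P₀ = 6.3400 / (0.0489 − 0.023) = 6.3400 / 0.0259 = 244.7876

R$244.79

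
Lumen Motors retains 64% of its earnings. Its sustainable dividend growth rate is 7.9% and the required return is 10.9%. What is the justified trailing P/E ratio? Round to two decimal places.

12.95

Payout ratio b = 1 − 0.64 = 0.36.
Justified trailing P/E = b(1+g)/(r−g) = 0.36×(1+0.079)/(0.109−0.079) = 12.9480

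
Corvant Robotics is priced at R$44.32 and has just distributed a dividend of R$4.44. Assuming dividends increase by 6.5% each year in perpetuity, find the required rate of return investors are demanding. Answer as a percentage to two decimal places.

17.17%

Rearranging the constant-growth DDM: r = D₁/P₀ + g.
D₁ = 4.44 × (1 + 0.065) = 4.7286.
r = 4.7286 / 44.32 + 0.065 = 0.10669 + 0.065 = 0.17169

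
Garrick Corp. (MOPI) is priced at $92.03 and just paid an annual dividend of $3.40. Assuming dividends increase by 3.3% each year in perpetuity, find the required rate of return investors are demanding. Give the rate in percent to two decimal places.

Rearranging the constant-growth DDM: r = D₁/P₀ + g.
D₁ = 3.40 × (1 + 0.033) = 3.5122.
r = 3.5122 / 92.03 + 0.033 = 0.03816 + 0.033 = 0.07116

7.12%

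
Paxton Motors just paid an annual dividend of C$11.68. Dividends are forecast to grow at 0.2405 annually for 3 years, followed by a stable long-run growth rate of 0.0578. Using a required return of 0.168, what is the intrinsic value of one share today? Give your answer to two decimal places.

C$173.89

Two-stage DDM. Project D₁…D_3 at 0.2405, terminal growth 0.0578, discount at r = 0.168.
D_1 = 14.4890
D_2 = 17.9737
D_3 = 22.2963
Terminal value at t=3: TV = D_4/(r−g) = 23.5850/(0.168−0.0578) = 214.0204
P₀ = 14.4890/(1+0.168)^1 + 17.9737/(1+0.168)^2 + 22.2963/(1+0.168)^3 + 214.0204/(1+0.168)^3 = 173.8884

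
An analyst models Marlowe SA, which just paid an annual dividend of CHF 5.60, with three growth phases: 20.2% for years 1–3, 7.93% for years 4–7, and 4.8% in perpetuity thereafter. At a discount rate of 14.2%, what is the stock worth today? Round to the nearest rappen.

CHF 99.44

Three-stage DDM. Project D₁…D_7; terminal Gordon value at t=7 with g = 0.048; discount at r = 0.142.
D_1 = 6.7312
D_2 = 8.0909
D_3 = 9.7253
D_4 = 10.4965
D_5 = 11.3288
D_6 = 12.2272
D_7 = 13.1968
TV_7 = 13.8303/(0.142−0.048) = 147.1308
P₀ = Σ Dₜ/(1+r)ᵗ + TV_7/(1+r)^7 = 99.4356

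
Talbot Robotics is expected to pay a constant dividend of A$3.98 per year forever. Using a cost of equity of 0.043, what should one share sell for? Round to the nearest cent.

A$92.56

Zero-growth DDM (perpetuity): P₀ = D/r = 3.98 / 0.043 = 92.5581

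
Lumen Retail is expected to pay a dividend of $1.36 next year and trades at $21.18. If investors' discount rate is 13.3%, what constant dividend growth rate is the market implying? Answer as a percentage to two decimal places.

6.88%

From P₀ = D₁/(r − g), the implied growth is g = r − D₁/P₀.
g = 0.133 − 1.36/21.18 = 0.133 − 0.06421 = 0.06879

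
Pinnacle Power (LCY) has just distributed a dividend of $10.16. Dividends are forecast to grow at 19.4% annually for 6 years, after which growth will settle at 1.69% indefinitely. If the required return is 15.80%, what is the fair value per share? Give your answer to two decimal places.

Two-stage DDM. Project D₁…D_6 at 0.194, terminal growth 0.0169, discount at r = 0.158.
D_1 = 12.1310
D_2 = 14.4845
D_3 = 17.2944
D_4 = 20.6496
D_5 = 24.6556
D_6 = 29.4388
Terminal value at t=6: TV = D_7/(r−g) = 29.9363/(0.158−0.0169) = 212.1636
P₀ = 12.1310/(1+0.158)^1 + 14.4845/(1+0.158)^2 + 17.2944/(1+0.158)^3 + 20.6496/(1+0.158)^4 + 24.6556/(1+0.158)^5 + 29.4388/(1+0.158)^6 + 212.1636/(1+0.158)^6 = 155.9347

$155.93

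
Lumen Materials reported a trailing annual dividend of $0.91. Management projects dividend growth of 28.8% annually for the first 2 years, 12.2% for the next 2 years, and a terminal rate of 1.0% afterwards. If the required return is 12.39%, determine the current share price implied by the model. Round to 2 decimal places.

Three-stage DDM. Project D₁…D_4; terminal Gordon value at t=4 with g = 0.01; discount at r = 0.1239.
D_1 = 1.1721
D_2 = 1.5096
D_3 = 1.6938
D_4 = 1.9005
TV_4 = 1.9195/(0.1239−0.01) = 16.8522
P₀ = Σ Dₜ/(1+r)ᵗ + TV_4/(1+r)^4 = 15.1842

$15.18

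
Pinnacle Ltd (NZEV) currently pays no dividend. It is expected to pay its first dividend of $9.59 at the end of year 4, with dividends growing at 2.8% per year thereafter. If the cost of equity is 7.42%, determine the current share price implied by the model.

Deferred-dividend DDM. At t=3 the remaining stream is a growing perpetuity with first payment D_4 = 9.59.
V_3 = D_4/(r−g) = 9.59/(0.0742−0.028) = 207.5758
P₀ = V_3/(1+r)^3 = 207.5758/(1+0.0742)^3 = 167.4639

$167.46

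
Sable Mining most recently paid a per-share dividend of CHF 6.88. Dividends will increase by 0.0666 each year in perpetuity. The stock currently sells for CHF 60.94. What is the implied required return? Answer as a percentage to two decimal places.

Rearranging the constant-growth DDM: r = D₁/P₀ + g.
D₁ = 6.88 × (1 + 0.0666) = 7.3382.
r = 7.3382 / 60.94 + 0.0666 = 0.12042 + 0.0666 = 0.18702

18.70%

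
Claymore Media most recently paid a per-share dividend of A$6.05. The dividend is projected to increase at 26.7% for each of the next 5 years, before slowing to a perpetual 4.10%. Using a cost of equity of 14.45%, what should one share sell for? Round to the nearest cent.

A$142.64

Two-stage DDM. Project D₁…D_5 at 0.267, terminal growth 0.041, discount at r = 0.1445.
D_1 = 7.6653
D_2 = 9.7120
D_3 = 12.3051
D_4 = 15.5906
D_5 = 19.7532
Terminal value at t=5: TV = D_6/(r−g) = 20.5631/(0.1445−0.041) = 198.6776
P₀ = 7.6653/(1+0.1445)^1 + 9.7120/(1+0.1445)^2 + 12.3051/(1+0.1445)^3 + 15.5906/(1+0.1445)^4 + 19.7532/(1+0.1445)^5 + 198.6776/(1+0.1445)^5 = 142.6398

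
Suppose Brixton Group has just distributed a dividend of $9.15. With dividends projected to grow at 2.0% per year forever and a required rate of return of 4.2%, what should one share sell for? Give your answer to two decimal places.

$424.23

Gordon growth model: P₀ = D₁/(r − g). D₁ = 9.15 × (1 + 0.02) = 9.3330.
P₀ = 9.3330 / (0.042 − 0.02) = 9.3330 / 0.022 = 424.2273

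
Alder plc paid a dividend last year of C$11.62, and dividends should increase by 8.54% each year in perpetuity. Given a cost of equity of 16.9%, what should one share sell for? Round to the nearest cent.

C$150.87

Gordon growth model: P₀ = D₁/(r − g). D₁ = 11.62 × (1 + 0.0854) = 12.6123.
P₀ = 12.6123 / (0.169 − 0.0854) = 12.6123 / 0.0836 = 150.8654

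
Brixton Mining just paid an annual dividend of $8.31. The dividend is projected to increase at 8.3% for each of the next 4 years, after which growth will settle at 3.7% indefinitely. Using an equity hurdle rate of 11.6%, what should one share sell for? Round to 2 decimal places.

Two-stage DDM. Project D₁…D_4 at 0.083, terminal growth 0.037, discount at r = 0.116.
D_1 = 8.9997
D_2 = 9.7467
D_3 = 10.5557
D_4 = 11.4318
Terminal value at t=4: TV = D_5/(r−g) = 11.8548/(0.116−0.037) = 150.0605
P₀ = 8.9997/(1+0.116)^1 + 9.7467/(1+0.116)^2 + 10.5557/(1+0.116)^3 + 11.4318/(1+0.116)^4 + 150.0605/(1+0.116)^4 = 127.5951

$127.60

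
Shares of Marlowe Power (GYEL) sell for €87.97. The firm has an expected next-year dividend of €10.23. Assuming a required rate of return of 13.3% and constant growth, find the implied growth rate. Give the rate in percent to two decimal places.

1.67%

From P₀ = D₁/(r − g), the implied growth is g = r − D₁/P₀.
g = 0.133 − 10.23/87.97 = 0.133 − 0.11629 = 0.01671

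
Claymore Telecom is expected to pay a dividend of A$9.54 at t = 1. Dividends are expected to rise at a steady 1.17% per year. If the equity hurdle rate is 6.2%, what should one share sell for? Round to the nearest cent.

Gordon growth model: P₀ = D₁/(r − g), with D₁ = 9.54 given directly.
P₀ = 9.5400 / (0.062 − 0.0117) = 9.5400 / 0.0503 = 189.6620

A$189.66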